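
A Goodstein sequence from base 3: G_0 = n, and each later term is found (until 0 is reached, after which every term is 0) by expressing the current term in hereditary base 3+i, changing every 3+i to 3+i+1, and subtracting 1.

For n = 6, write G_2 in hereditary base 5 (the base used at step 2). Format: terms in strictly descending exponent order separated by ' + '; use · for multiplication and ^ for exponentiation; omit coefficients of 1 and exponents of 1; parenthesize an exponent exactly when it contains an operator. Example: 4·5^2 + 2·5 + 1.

5 + 2

i=0: 6 = 2·3 (b=3); 3→4: 2·4 = 8; 8−1 = 7
i=1: 7 = 4 + 3 (b=4); 4→5: 5 + 3 = 8; 8−1 = 7
i=2: 7 = 5 + 2 (b=5); 5→6: 6 + 2 = 8; 8−1 = 7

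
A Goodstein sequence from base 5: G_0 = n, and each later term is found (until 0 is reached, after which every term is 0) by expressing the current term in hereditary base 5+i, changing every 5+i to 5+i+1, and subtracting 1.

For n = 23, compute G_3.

G_0=23  [base 5] 4·5 + 3  →[5↦6]→  4·6 + 3 = 27  −1 ⇒ G_1=26
G_1=26  [base 6] 4·6 + 2  →[6↦7]→  4·7 + 2 = 30  −1 ⇒ G_2=29
G_2=29  [base 7] 4·7 + 1  →[7↦8]→  4·8 + 1 = 33  −1 ⇒ G_3=32
G_3=32  [base 8] 4·8  →[8↦9]→  4·9 = 36  −1 ⇒ G_4=35

32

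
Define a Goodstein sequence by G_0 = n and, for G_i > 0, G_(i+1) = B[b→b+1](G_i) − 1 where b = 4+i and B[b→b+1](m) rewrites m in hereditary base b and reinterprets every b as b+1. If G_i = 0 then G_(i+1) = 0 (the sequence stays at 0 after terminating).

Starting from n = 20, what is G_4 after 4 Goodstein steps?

G_0=20  [base 4] 4^2 + 4  →[4↦5]→  5^2 + 5 = 30  −1 ⇒ G_1=29
G_1=29  [base 5] 5^2 + 4  →[5↦6]→  6^2 + 4 = 40  −1 ⇒ G_2=39
G_2=39  [base 6] 6^2 + 3  →[6↦7]→  7^2 + 3 = 52  −1 ⇒ G_3=51
G_3=51  [base 7] 7^2 + 2  →[7↦8]→  8^2 + 2 = 66  −1 ⇒ G_4=65
G_4=65  [base 8] 8^2 + 1  →[8↦9]→  9^2 + 1 = 82  −1 ⇒ G_5=81

65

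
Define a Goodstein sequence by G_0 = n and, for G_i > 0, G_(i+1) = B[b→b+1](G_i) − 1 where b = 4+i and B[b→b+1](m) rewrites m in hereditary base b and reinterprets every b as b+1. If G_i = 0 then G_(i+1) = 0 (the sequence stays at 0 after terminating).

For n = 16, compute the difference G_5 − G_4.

3

(0) 16|_4 = 4^2 ↦ 5^2|_5 = 25 ⇒ 24
(1) 24|_5 = 4·5 + 4 ↦ 4·6 + 4|_6 = 28 ⇒ 27
(2) 27|_6 = 4·6 + 3 ↦ 4·7 + 3|_7 = 31 ⇒ 30
(3) 30|_7 = 4·7 + 2 ↦ 4·8 + 2|_8 = 34 ⇒ 33
(4) 33|_8 = 4·8 + 1 ↦ 4·9 + 1|_9 = 37 ⇒ 36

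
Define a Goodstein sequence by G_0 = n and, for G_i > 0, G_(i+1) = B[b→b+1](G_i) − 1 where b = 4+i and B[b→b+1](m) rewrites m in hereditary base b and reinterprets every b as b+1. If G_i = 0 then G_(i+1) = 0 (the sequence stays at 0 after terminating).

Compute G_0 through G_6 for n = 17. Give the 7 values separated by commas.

17, 25, 35, 39, 43, 47, 51

step 0: 17 = 4^2 + 1; sub 5 for 4: 5^2 + 1; = 26; G_1 = 26−1 = 25
step 1: 25 = 5^2; sub 6 for 5: 6^2; = 36; G_2 = 36−1 = 35
step 2: 35 = 5·6 + 5; sub 7 for 6: 5·7 + 5; = 40; G_3 = 40−1 = 39
step 3: 39 = 5·7 + 4; sub 8 for 7: 5·8 + 4; = 44; G_4 = 44−1 = 43
step 4: 43 = 5·8 + 3; sub 9 for 8: 5·9 + 3; = 48; G_5 = 48−1 = 47
step 5: 47 = 5·9 + 2; sub 10 for 9: 5·10 + 2; = 52; G_6 = 52−1 = 51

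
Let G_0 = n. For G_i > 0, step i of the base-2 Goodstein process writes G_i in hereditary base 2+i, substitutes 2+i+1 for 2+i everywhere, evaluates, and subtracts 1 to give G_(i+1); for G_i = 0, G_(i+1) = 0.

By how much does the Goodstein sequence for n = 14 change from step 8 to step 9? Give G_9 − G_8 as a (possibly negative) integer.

3038428706945

14 —HB2→ 2^(2 + 1) + 2^2 + 2 —bump→ 3^(3 + 1) + 3^3 + 3 = 111 —(−1)→ 110
110 —HB3→ 3^(3 + 1) + 3^3 + 2 —bump→ 4^(4 + 1) + 4^4 + 2 = 1282 —(−1)→ 1281
1281 —HB4→ 4^(4 + 1) + 4^4 + 1 —bump→ 5^(5 + 1) + 5^5 + 1 = 18751 —(−1)→ 18750
18750 —HB5→ 5^(5 + 1) + 5^5 —bump→ 6^(6 + 1) + 6^6 = 326592 —(−1)→ 326591
326591 —HB6→ 6^(6 + 1) + 5·6^5 + 5·6^4 + 5·6^3 + 5·6^2 + 5·6 + 5 —bump→ 7^(7 + 1) + 5·7^5 + 5·7^4 + 5·7^3 + 5·7^2 + 5·7 + 5 = 5862841 —(−1)→ 5862840
5862840 —HB7→ 7^(7 + 1) + 5·7^5 + 5·7^4 + 5·7^3 + 5·7^2 + 5·7 + 4 —bump→ 8^(8 + 1) + 5·8^5 + 5·8^4 + 5·8^3 + 5·8^2 + 5·8 + 4 = 134404972 —(−1)→ 134404971
134404971 —HB8→ 8^(8 + 1) + 5·8^5 + 5·8^4 + 5·8^3 + 5·8^2 + 5·8 + 3 —bump→ 9^(9 + 1) + 5·9^5 + 5·9^4 + 5·9^3 + 5·9^2 + 5·9 + 3 = 3487116549 —(−1)→ 3487116548
3487116548 —HB9→ 9^(9 + 1) + 5·9^5 + 5·9^4 + 5·9^3 + 5·9^2 + 5·9 + 2 —bump→ 10^(10 + 1) + 5·10^5 + 5·10^4 + 5·10^3 + 5·10^2 + 5·10 + 2 = 100000555552 —(−1)→ 100000555551
100000555551 —HB10→ 10^(10 + 1) + 5·10^5 + 5·10^4 + 5·10^3 + 5·10^2 + 5·10 + 1 —bump→ 11^(11 + 1) + 5·11^5 + 5·11^4 + 5·11^3 + 5·11^2 + 5·11 + 1 = 3138429262497 —(−1)→ 3138429262496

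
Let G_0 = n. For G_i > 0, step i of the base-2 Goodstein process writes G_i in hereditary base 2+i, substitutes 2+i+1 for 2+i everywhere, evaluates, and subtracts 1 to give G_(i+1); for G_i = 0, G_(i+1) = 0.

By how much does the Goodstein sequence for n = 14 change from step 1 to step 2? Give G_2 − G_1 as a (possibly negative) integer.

step 0: 14 = 2^(2 + 1) + 2^2 + 2; sub 3 for 2: 3^(3 + 1) + 3^3 + 3; = 111; G_1 = 111−1 = 110
step 1: 110 = 3^(3 + 1) + 3^3 + 2; sub 4 for 3: 4^(4 + 1) + 4^4 + 2; = 1282; G_2 = 1282−1 = 1281

1171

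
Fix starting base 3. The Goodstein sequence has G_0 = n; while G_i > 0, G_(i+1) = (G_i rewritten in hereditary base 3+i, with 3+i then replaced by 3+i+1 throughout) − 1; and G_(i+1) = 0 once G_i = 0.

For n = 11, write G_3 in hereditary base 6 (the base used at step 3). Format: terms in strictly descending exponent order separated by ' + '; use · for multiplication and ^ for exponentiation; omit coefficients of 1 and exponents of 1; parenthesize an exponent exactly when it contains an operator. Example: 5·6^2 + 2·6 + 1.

5·6 + 5

G_0=11  [base 3] 3^2 + 2  →[3↦4]→  4^2 + 2 = 18  −1 ⇒ G_1=17
G_1=17  [base 4] 4^2 + 1  →[4↦5]→  5^2 + 1 = 26  −1 ⇒ G_2=25
G_2=25  [base 5] 5^2  →[5↦6]→  6^2 = 36  −1 ⇒ G_3=35
G_3=35  [base 6] 5·6 + 5  →[6↦7]→  5·7 + 5 = 40  −1 ⇒ G_4=39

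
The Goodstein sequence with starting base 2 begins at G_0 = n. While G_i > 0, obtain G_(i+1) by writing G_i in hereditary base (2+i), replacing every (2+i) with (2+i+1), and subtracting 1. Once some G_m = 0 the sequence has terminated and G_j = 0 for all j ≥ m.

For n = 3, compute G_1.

3

base 2: 3 = 2 + 1; at 3: 3 + 1 = 4; next = 3
base 3: 3 = 3; at 4: 4 = 4; next = 3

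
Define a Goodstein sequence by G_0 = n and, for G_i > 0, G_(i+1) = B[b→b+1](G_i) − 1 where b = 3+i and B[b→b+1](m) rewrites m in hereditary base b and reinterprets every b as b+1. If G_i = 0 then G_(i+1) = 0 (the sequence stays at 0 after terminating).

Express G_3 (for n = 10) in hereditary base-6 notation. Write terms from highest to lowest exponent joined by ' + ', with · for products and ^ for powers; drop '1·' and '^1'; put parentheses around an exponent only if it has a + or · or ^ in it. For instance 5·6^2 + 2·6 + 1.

4·6 + 3

step 0: 10 = 3^2 + 1; sub 4 for 3: 4^2 + 1; = 17; G_1 = 17−1 = 16
step 1: 16 = 4^2; sub 5 for 4: 5^2; = 25; G_2 = 25−1 = 24
step 2: 24 = 4·5 + 4; sub 6 for 5: 4·6 + 4; = 28; G_3 = 28−1 = 27
step 3: 27 = 4·6 + 3; sub 7 for 6: 4·7 + 3; = 31; G_4 = 31−1 = 30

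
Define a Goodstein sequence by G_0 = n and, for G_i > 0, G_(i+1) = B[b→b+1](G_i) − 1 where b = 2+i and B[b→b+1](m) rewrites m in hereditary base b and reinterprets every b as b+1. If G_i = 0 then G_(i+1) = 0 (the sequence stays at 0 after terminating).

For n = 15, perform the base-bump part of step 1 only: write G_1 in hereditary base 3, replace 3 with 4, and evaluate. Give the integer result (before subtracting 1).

[0] 15 ≡ 2^(2 + 1) + 2^2 + 2 + 1 (base 2). Lift 3: 112. −1: 111.
[1] 111 ≡ 3^(3 + 1) + 3^3 + 3 (base 3). Lift 4: 1284. −1: 1283.

1284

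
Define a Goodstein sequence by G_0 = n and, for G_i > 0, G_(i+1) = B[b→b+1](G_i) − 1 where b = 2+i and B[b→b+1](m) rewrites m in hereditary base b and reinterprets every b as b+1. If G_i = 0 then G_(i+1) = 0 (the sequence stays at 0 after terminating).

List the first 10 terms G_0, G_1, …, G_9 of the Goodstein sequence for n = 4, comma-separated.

4, 26, 41, 60, 83, 109, 139, 173, 211, 253

G_0=4  [base 2] 2^2  →[2↦3]→  3^3 = 27  −1 ⇒ G_1=26
G_1=26  [base 3] 2·3^2 + 2·3 + 2  →[3↦4]→  2·4^2 + 2·4 + 2 = 42  −1 ⇒ G_2=41
G_2=41  [base 4] 2·4^2 + 2·4 + 1  →[4↦5]→  2·5^2 + 2·5 + 1 = 61  −1 ⇒ G_3=60
G_3=60  [base 5] 2·5^2 + 2·5  →[5↦6]→  2·6^2 + 2·6 = 84  −1 ⇒ G_4=83
G_4=83  [base 6] 2·6^2 + 6 + 5  →[6↦7]→  2·7^2 + 7 + 5 = 110  −1 ⇒ G_5=109
G_5=109  [base 7] 2·7^2 + 7 + 4  →[7↦8]→  2·8^2 + 8 + 4 = 140  −1 ⇒ G_6=139
G_6=139  [base 8] 2·8^2 + 8 + 3  →[8↦9]→  2·9^2 + 9 + 3 = 174  −1 ⇒ G_7=173
G_7=173  [base 9] 2·9^2 + 9 + 2  →[9↦10]→  2·10^2 + 10 + 2 = 212  −1 ⇒ G_8=211
G_8=211  [base 10] 2·10^2 + 10 + 1  →[10↦11]→  2·11^2 + 11 + 1 = 254  −1 ⇒ G_9=253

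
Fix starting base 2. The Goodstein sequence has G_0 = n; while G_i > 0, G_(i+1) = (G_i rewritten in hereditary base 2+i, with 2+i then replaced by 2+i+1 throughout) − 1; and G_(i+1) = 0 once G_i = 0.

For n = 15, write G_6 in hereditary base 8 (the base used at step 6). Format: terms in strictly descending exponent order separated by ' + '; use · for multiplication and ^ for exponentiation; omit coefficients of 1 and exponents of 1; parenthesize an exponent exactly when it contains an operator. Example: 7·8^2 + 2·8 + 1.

G_0=15  [base 2] 2^(2 + 1) + 2^2 + 2 + 1  →[2↦3]→  3^(3 + 1) + 3^3 + 3 + 1 = 112  −1 ⇒ G_1=111
G_1=111  [base 3] 3^(3 + 1) + 3^3 + 3  →[3↦4]→  4^(4 + 1) + 4^4 + 4 = 1284  −1 ⇒ G_2=1283
G_2=1283  [base 4] 4^(4 + 1) + 4^4 + 3  →[4↦5]→  5^(5 + 1) + 5^5 + 3 = 18753  −1 ⇒ G_3=18752
G_3=18752  [base 5] 5^(5 + 1) + 5^5 + 2  →[5↦6]→  6^(6 + 1) + 6^6 + 2 = 326594  −1 ⇒ G_4=326593
G_4=326593  [base 6] 6^(6 + 1) + 6^6 + 1  →[6↦7]→  7^(7 + 1) + 7^7 + 1 = 6588345  −1 ⇒ G_5=6588344
G_5=6588344  [base 7] 7^(7 + 1) + 7^7  →[7↦8]→  8^(8 + 1) + 8^8 = 150994944  −1 ⇒ G_6=150994943

8^(8 + 1) + 7·8^7 + 7·8^6 + 7·8^5 + 7·8^4 + 7·8^3 + 7·8^2 + 7·8 + 7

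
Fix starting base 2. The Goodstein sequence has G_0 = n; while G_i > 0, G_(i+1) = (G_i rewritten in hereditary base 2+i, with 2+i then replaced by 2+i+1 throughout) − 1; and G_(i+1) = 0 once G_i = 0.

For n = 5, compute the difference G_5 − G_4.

422

(0) 5|_2 = 2^2 + 1 ↦ 3^3 + 1|_3 = 28 ⇒ 27
(1) 27|_3 = 3^3 ↦ 4^4|_4 = 256 ⇒ 255
(2) 255|_4 = 3·4^3 + 3·4^2 + 3·4 + 3 ↦ 3·5^3 + 3·5^2 + 3·5 + 3|_5 = 468 ⇒ 467
(3) 467|_5 = 3·5^3 + 3·5^2 + 3·5 + 2 ↦ 3·6^3 + 3·6^2 + 3·6 + 2|_6 = 776 ⇒ 775
(4) 775|_6 = 3·6^3 + 3·6^2 + 3·6 + 1 ↦ 3·7^3 + 3·7^2 + 3·7 + 1|_7 = 1198 ⇒ 1197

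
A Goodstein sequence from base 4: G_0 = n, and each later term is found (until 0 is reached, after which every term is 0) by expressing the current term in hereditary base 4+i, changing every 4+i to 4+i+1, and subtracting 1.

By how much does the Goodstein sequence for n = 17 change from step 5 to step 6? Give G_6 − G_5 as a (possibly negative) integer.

step 0: 17 = 4^2 + 1; sub 5 for 4: 5^2 + 1; = 26; G_1 = 26−1 = 25
step 1: 25 = 5^2; sub 6 for 5: 6^2; = 36; G_2 = 36−1 = 35
step 2: 35 = 5·6 + 5; sub 7 for 6: 5·7 + 5; = 40; G_3 = 40−1 = 39
step 3: 39 = 5·7 + 4; sub 8 for 7: 5·8 + 4; = 44; G_4 = 44−1 = 43
step 4: 43 = 5·8 + 3; sub 9 for 8: 5·9 + 3; = 48; G_5 = 48−1 = 47
step 5: 47 = 5·9 + 2; sub 10 for 9: 5·10 + 2; = 52; G_6 = 52−1 = 51

4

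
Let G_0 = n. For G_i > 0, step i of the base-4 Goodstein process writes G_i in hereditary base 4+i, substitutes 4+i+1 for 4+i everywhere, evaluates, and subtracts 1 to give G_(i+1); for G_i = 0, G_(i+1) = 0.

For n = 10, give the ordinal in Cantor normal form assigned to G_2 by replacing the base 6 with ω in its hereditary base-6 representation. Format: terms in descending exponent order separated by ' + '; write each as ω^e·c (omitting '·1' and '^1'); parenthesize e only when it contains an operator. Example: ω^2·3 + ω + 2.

ω·2

[0] 10 ≡ 2·4 + 2 (base 4). Lift 5: 12. −1: 11.
[1] 11 ≡ 2·5 + 1 (base 5). Lift 6: 13. −1: 12.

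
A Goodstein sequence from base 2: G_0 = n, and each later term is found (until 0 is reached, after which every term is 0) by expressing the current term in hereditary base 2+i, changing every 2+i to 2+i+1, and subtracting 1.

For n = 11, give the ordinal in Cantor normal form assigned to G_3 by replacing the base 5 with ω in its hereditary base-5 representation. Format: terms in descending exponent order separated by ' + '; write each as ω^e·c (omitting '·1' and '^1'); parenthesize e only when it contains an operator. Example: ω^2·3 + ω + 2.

i=0: 11 = 2^(2 + 1) + 2 + 1 (b=2); 2→3: 3^(3 + 1) + 3 + 1 = 85; 85−1 = 84
i=1: 84 = 3^(3 + 1) + 3 (b=3); 3→4: 4^(4 + 1) + 4 = 1028; 1028−1 = 1027
i=2: 1027 = 4^(4 + 1) + 3 (b=4); 4→5: 5^(5 + 1) + 3 = 15628; 15628−1 = 15627

ω^(ω + 1) + 2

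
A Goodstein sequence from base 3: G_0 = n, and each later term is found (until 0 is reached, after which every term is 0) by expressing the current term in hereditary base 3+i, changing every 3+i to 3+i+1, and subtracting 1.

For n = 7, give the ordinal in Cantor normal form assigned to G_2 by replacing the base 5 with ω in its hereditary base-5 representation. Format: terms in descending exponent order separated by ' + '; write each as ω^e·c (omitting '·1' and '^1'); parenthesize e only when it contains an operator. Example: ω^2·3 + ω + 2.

step 0: 7 = 2·3 + 1; sub 4 for 3: 2·4 + 1; = 9; G_1 = 9−1 = 8
step 1: 8 = 2·4; sub 5 for 4: 2·5; = 10; G_2 = 10−1 = 9
step 2: 9 = 5 + 4; sub 6 for 5: 6 + 4; = 10; G_3 = 10−1 = 9

ω + 4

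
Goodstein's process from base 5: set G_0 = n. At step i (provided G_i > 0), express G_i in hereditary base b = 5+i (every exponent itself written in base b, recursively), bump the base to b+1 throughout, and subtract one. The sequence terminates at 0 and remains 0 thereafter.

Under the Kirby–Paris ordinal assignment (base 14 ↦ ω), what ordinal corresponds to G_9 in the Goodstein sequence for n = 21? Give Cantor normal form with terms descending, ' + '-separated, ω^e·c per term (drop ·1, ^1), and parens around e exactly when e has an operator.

ω·2 + 13

21 —HB5→ 4·5 + 1 —bump→ 4·6 + 1 = 25 —(−1)→ 24
24 —HB6→ 4·6 —bump→ 4·7 = 28 —(−1)→ 27
27 —HB7→ 3·7 + 6 —bump→ 3·8 + 6 = 30 —(−1)→ 29
29 —HB8→ 3·8 + 5 —bump→ 3·9 + 5 = 32 —(−1)→ 31
31 —HB9→ 3·9 + 4 —bump→ 3·10 + 4 = 34 —(−1)→ 33
33 —HB10→ 3·10 + 3 —bump→ 3·11 + 3 = 36 —(−1)→ 35
35 —HB11→ 3·11 + 2 —bump→ 3·12 + 2 = 38 —(−1)→ 37
37 —HB12→ 3·12 + 1 —bump→ 3·13 + 1 = 40 —(−1)→ 39
39 —HB13→ 3·13 —bump→ 3·14 = 42 —(−1)→ 41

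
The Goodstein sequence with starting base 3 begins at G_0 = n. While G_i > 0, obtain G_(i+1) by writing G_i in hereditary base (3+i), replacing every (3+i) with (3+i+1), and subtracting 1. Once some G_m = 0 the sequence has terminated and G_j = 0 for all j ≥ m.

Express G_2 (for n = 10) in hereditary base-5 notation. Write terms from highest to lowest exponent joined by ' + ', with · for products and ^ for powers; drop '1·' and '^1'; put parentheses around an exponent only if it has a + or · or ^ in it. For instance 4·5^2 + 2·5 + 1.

G_0 = 10. HB_3(10) = 3^2 + 1. Bump = 17. G_1 = 16.
G_1 = 16. HB_4(16) = 4^2. Bump = 25. G_2 = 24.
G_2 = 24. HB_5(24) = 4·5 + 4. Bump = 28. G_3 = 27.

4·5 + 4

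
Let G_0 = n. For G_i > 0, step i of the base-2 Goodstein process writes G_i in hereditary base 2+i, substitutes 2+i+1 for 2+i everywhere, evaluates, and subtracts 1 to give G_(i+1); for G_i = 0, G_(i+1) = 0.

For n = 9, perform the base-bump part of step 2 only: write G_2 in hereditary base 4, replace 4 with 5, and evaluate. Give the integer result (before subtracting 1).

base 2: 9 = 2^(2 + 1) + 1; at 3: 3^(3 + 1) + 1 = 82; next = 81
base 3: 81 = 3^(3 + 1); at 4: 4^(4 + 1) = 1024; next = 1023
base 4: 1023 = 3·4^4 + 3·4^3 + 3·4^2 + 3·4 + 3; at 5: 3·5^5 + 3·5^3 + 3·5^2 + 3·5 + 3 = 9843; next = 9842

9843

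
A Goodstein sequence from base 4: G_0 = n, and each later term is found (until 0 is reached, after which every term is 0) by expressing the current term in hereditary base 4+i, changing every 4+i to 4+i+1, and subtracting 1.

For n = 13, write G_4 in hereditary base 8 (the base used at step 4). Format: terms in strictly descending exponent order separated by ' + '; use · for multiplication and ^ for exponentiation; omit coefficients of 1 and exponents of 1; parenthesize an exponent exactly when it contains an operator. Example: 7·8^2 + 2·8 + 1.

base 4: 13 = 3·4 + 1; at 5: 3·5 + 1 = 16; next = 15
base 5: 15 = 3·5; at 6: 3·6 = 18; next = 17
base 6: 17 = 2·6 + 5; at 7: 2·7 + 5 = 19; next = 18
base 7: 18 = 2·7 + 4; at 8: 2·8 + 4 = 20; next = 19
base 8: 19 = 2·8 + 3; at 9: 2·9 + 3 = 21; next = 20

2·8 + 3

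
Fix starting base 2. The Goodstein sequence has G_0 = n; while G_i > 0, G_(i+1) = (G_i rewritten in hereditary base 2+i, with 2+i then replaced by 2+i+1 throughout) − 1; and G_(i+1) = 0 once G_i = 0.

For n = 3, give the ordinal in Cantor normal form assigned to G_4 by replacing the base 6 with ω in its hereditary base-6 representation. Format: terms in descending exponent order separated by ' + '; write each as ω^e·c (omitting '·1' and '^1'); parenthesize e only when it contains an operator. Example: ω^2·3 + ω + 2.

3 —HB2→ 2 + 1 —bump→ 3 + 1 = 4 —(−1)→ 3
3 —HB3→ 3 —bump→ 4 = 4 —(−1)→ 3
3 —HB4→ 3 —bump→ 3 = 3 —(−1)→ 2
2 —HB5→ 2 —bump→ 2 = 2 —(−1)→ 1
1 —HB6→ 1 —bump→ 1 = 1 —(−1)→ 0

1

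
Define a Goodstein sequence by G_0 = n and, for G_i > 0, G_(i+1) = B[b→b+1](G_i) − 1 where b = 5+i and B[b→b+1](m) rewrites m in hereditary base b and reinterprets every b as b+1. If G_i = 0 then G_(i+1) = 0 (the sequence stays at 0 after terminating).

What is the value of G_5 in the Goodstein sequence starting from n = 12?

15

base 5: 12 = 2·5 + 2; at 6: 2·6 + 2 = 14; next = 13
base 6: 13 = 2·6 + 1; at 7: 2·7 + 1 = 15; next = 14
base 7: 14 = 2·7; at 8: 2·8 = 16; next = 15
base 8: 15 = 8 + 7; at 9: 9 + 7 = 16; next = 15
base 9: 15 = 9 + 6; at 10: 10 + 6 = 16; next = 15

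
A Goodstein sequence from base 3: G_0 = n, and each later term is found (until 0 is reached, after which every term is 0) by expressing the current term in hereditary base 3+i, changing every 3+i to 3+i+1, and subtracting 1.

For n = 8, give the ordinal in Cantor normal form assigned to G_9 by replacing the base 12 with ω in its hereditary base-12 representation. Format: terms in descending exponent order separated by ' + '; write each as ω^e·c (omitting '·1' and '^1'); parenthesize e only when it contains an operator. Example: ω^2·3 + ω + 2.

8 —HB3→ 2·3 + 2 —bump→ 2·4 + 2 = 10 —(−1)→ 9
9 —HB4→ 2·4 + 1 —bump→ 2·5 + 1 = 11 —(−1)→ 10
10 —HB5→ 2·5 —bump→ 2·6 = 12 —(−1)→ 11
11 —HB6→ 6 + 5 —bump→ 7 + 5 = 12 —(−1)→ 11
11 —HB7→ 7 + 4 —bump→ 8 + 4 = 12 —(−1)→ 11
11 —HB8→ 8 + 3 —bump→ 9 + 3 = 12 —(−1)→ 11
11 —HB9→ 9 + 2 —bump→ 10 + 2 = 12 —(−1)→ 11
11 —HB10→ 10 + 1 —bump→ 11 + 1 = 12 —(−1)→ 11
11 —HB11→ 11 —bump→ 12 = 12 —(−1)→ 11

11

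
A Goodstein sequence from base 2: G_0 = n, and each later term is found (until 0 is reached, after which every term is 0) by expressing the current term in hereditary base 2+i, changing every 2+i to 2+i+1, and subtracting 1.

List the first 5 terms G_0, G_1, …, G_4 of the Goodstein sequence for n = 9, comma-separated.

base 2: 9 = 2^(2 + 1) + 1; at 3: 3^(3 + 1) + 1 = 82; next = 81
base 3: 81 = 3^(3 + 1); at 4: 4^(4 + 1) = 1024; next = 1023
base 4: 1023 = 3·4^4 + 3·4^3 + 3·4^2 + 3·4 + 3; at 5: 3·5^5 + 3·5^3 + 3·5^2 + 3·5 + 3 = 9843; next = 9842
base 5: 9842 = 3·5^5 + 3·5^3 + 3·5^2 + 3·5 + 2; at 6: 3·6^6 + 3·6^3 + 3·6^2 + 3·6 + 2 = 140744; next = 140743

9, 81, 1023, 9842, 140743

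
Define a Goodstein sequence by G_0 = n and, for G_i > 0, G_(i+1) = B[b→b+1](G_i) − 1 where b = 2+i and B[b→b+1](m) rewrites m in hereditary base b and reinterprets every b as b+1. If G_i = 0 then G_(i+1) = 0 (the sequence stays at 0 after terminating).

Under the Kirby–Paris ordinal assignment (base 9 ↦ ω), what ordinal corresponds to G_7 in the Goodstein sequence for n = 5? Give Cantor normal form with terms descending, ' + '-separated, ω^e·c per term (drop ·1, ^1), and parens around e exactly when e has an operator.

ω^3·3 + ω^2·3 + ω·2 + 6

base 2: 5 = 2^2 + 1; at 3: 3^3 + 1 = 28; next = 27
base 3: 27 = 3^3; at 4: 4^4 = 256; next = 255
base 4: 255 = 3·4^3 + 3·4^2 + 3·4 + 3; at 5: 3·5^3 + 3·5^2 + 3·5 + 3 = 468; next = 467
base 5: 467 = 3·5^3 + 3·5^2 + 3·5 + 2; at 6: 3·6^3 + 3·6^2 + 3·6 + 2 = 776; next = 775
base 6: 775 = 3·6^3 + 3·6^2 + 3·6 + 1; at 7: 3·7^3 + 3·7^2 + 3·7 + 1 = 1198; next = 1197
base 7: 1197 = 3·7^3 + 3·7^2 + 3·7; at 8: 3·8^3 + 3·8^2 + 3·8 = 1752; next = 1751
base 8: 1751 = 3·8^3 + 3·8^2 + 2·8 + 7; at 9: 3·9^3 + 3·9^2 + 2·9 + 7 = 2455; next = 2454
base 9: 2454 = 3·9^3 + 3·9^2 + 2·9 + 6; at 10: 3·10^3 + 3·10^2 + 2·10 + 6 = 3326; next = 3325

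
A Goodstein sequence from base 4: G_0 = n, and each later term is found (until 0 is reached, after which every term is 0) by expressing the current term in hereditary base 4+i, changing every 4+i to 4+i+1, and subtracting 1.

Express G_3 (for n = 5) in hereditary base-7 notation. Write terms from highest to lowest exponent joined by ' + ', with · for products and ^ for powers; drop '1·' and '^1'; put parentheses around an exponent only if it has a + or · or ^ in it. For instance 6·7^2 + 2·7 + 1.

4

base 4: 5 = 4 + 1; at 5: 5 + 1 = 6; next = 5
base 5: 5 = 5; at 6: 6 = 6; next = 5
base 6: 5 = 5; at 7: 5 = 5; next = 4
base 7: 4 = 4; at 8: 4 = 4; next = 3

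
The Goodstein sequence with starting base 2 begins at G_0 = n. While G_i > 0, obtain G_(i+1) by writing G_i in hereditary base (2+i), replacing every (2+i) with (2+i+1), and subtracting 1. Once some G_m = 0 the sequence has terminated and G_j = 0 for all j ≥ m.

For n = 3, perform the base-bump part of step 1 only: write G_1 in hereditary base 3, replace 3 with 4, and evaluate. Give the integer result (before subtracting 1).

G_0 = 3. HB_2(3) = 2 + 1. Bump = 4. G_1 = 3.
G_1 = 3. HB_3(3) = 3. Bump = 4. G_2 = 3.

4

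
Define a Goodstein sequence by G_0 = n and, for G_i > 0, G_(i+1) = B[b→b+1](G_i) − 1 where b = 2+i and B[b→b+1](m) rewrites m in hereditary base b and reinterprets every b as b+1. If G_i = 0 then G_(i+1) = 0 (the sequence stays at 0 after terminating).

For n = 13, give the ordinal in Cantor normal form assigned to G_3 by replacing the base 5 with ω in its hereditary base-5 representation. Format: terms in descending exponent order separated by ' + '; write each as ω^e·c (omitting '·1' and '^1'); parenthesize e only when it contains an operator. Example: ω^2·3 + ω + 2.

step 0: 13 = 2^(2 + 1) + 2^2 + 1; sub 3 for 2: 3^(3 + 1) + 3^3 + 1; = 109; G_1 = 109−1 = 108
step 1: 108 = 3^(3 + 1) + 3^3; sub 4 for 3: 4^(4 + 1) + 4^4; = 1280; G_2 = 1280−1 = 1279
step 2: 1279 = 4^(4 + 1) + 3·4^3 + 3·4^2 + 3·4 + 3; sub 5 for 4: 5^(5 + 1) + 3·5^3 + 3·5^2 + 3·5 + 3; = 16093; G_3 = 16093−1 = 16092
step 3: 16092 = 5^(5 + 1) + 3·5^3 + 3·5^2 + 3·5 + 2; sub 6 for 5: 6^(6 + 1) + 3·6^3 + 3·6^2 + 3·6 + 2; = 280712; G_4 = 280712−1 = 280711

ω^(ω + 1) + ω^3·3 + ω^2·3 + ω·3 + 2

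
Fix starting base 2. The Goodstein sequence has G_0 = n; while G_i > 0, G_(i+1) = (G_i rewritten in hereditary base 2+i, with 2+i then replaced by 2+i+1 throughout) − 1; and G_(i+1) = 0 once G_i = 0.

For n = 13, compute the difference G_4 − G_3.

264619

base 2: 13 = 2^(2 + 1) + 2^2 + 1; at 3: 3^(3 + 1) + 3^3 + 1 = 109; next = 108
base 3: 108 = 3^(3 + 1) + 3^3; at 4: 4^(4 + 1) + 4^4 = 1280; next = 1279
base 4: 1279 = 4^(4 + 1) + 3·4^3 + 3·4^2 + 3·4 + 3; at 5: 5^(5 + 1) + 3·5^3 + 3·5^2 + 3·5 + 3 = 16093; next = 16092
base 5: 16092 = 5^(5 + 1) + 3·5^3 + 3·5^2 + 3·5 + 2; at 6: 6^(6 + 1) + 3·6^3 + 3·6^2 + 3·6 + 2 = 280712; next = 280711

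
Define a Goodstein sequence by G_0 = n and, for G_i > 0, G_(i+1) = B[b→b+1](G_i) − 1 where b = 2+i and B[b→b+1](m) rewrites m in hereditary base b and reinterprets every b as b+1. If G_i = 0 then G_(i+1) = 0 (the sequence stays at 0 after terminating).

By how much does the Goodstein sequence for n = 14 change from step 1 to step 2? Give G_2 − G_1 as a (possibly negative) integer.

1171

step 0: 14 = 2^(2 + 1) + 2^2 + 2; sub 3 for 2: 3^(3 + 1) + 3^3 + 3; = 111; G_1 = 111−1 = 110
step 1: 110 = 3^(3 + 1) + 3^3 + 2; sub 4 for 3: 4^(4 + 1) + 4^4 + 2; = 1282; G_2 = 1282−1 = 1281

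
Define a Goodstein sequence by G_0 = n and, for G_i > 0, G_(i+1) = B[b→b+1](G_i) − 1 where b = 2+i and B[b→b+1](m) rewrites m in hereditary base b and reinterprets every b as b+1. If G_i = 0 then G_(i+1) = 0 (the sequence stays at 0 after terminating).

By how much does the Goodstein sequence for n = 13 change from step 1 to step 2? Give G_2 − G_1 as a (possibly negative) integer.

base 2: 13 = 2^(2 + 1) + 2^2 + 1; at 3: 3^(3 + 1) + 3^3 + 1 = 109; next = 108
base 3: 108 = 3^(3 + 1) + 3^3; at 4: 4^(4 + 1) + 4^4 = 1280; next = 1279

1171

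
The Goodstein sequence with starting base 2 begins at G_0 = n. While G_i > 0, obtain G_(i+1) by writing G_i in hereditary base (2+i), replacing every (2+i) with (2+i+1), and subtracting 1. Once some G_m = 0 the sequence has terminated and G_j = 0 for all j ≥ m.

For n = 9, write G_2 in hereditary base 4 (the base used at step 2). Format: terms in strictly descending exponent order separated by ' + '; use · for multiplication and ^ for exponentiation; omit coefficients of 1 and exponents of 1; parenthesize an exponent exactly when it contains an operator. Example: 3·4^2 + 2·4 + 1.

3·4^4 + 3·4^3 + 3·4^2 + 3·4 + 3

[0] 9 ≡ 2^(2 + 1) + 1 (base 2). Lift 3: 82. −1: 81.
[1] 81 ≡ 3^(3 + 1) (base 3). Lift 4: 1024. −1: 1023.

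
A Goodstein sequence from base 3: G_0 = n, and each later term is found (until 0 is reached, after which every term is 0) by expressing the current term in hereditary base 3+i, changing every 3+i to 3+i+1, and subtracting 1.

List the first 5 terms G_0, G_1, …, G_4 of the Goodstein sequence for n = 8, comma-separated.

step 0: 8 = 2·3 + 2; sub 4 for 3: 2·4 + 2; = 10; G_1 = 10−1 = 9
step 1: 9 = 2·4 + 1; sub 5 for 4: 2·5 + 1; = 11; G_2 = 11−1 = 10
step 2: 10 = 2·5; sub 6 for 5: 2·6; = 12; G_3 = 12−1 = 11
step 3: 11 = 6 + 5; sub 7 for 6: 7 + 5; = 12; G_4 = 12−1 = 11

8, 9, 10, 11, 11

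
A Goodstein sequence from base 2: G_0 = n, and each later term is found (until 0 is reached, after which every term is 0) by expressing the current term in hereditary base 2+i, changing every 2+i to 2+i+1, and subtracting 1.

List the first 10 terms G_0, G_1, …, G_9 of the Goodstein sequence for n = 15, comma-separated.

15, 111, 1283, 18752, 326593, 6588344, 150994943, 3524450280, 100077777775, 3138578427934

G_0=15  [base 2] 2^(2 + 1) + 2^2 + 2 + 1  →[2↦3]→  3^(3 + 1) + 3^3 + 3 + 1 = 112  −1 ⇒ G_1=111
G_1=111  [base 3] 3^(3 + 1) + 3^3 + 3  →[3↦4]→  4^(4 + 1) + 4^4 + 4 = 1284  −1 ⇒ G_2=1283
G_2=1283  [base 4] 4^(4 + 1) + 4^4 + 3  →[4↦5]→  5^(5 + 1) + 5^5 + 3 = 18753  −1 ⇒ G_3=18752
G_3=18752  [base 5] 5^(5 + 1) + 5^5 + 2  →[5↦6]→  6^(6 + 1) + 6^6 + 2 = 326594  −1 ⇒ G_4=326593
G_4=326593  [base 6] 6^(6 + 1) + 6^6 + 1  →[6↦7]→  7^(7 + 1) + 7^7 + 1 = 6588345  −1 ⇒ G_5=6588344
G_5=6588344  [base 7] 7^(7 + 1) + 7^7  →[7↦8]→  8^(8 + 1) + 8^8 = 150994944  −1 ⇒ G_6=150994943
G_6=150994943  [base 8] 8^(8 + 1) + 7·8^7 + 7·8^6 + 7·8^5 + 7·8^4 + 7·8^3 + 7·8^2 + 7·8 + 7  →[8↦9]→  9^(9 + 1) + 7·9^7 + 7·9^6 + 7·9^5 + 7·9^4 + 7·9^3 + 7·9^2 + 7·9 + 7 = 3524450281  −1 ⇒ G_7=3524450280
G_7=3524450280  [base 9] 9^(9 + 1) + 7·9^7 + 7·9^6 + 7·9^5 + 7·9^4 + 7·9^3 + 7·9^2 + 7·9 + 6  →[9↦10]→  10^(10 + 1) + 7·10^7 + 7·10^6 + 7·10^5 + 7·10^4 + 7·10^3 + 7·10^2 + 7·10 + 6 = 100077777776  −1 ⇒ G_8=100077777775
G_8=100077777775  [base 10] 10^(10 + 1) + 7·10^7 + 7·10^6 + 7·10^5 + 7·10^4 + 7·10^3 + 7·10^2 + 7·10 + 5  →[10↦11]→  11^(11 + 1) + 7·11^7 + 7·11^6 + 7·11^5 + 7·11^4 + 7·11^3 + 7·11^2 + 7·11 + 5 = 3138578427935  −1 ⇒ G_9=3138578427934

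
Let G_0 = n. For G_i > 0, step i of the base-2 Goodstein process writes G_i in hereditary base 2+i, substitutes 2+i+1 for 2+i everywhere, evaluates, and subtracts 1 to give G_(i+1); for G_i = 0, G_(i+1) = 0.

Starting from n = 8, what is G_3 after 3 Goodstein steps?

6310

step 0: 8 = 2^(2 + 1); sub 3 for 2: 3^(3 + 1); = 81; G_1 = 81−1 = 80
step 1: 80 = 2·3^3 + 2·3^2 + 2·3 + 2; sub 4 for 3: 2·4^4 + 2·4^2 + 2·4 + 2; = 554; G_2 = 554−1 = 553
step 2: 553 = 2·4^4 + 2·4^2 + 2·4 + 1; sub 5 for 4: 2·5^5 + 2·5^2 + 2·5 + 1; = 6311; G_3 = 6311−1 = 6310
step 3: 6310 = 2·5^5 + 2·5^2 + 2·5; sub 6 for 5: 2·6^6 + 2·6^2 + 2·6; = 93396; G_4 = 93396−1 = 93395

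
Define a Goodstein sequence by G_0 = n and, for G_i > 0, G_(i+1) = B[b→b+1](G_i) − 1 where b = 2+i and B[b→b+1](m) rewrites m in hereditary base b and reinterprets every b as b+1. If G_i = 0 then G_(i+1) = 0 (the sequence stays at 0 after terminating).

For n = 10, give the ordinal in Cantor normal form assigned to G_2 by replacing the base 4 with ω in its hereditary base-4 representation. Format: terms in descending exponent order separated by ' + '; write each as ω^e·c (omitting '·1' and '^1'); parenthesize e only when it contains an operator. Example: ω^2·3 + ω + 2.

base 2: 10 = 2^(2 + 1) + 2; at 3: 3^(3 + 1) + 3 = 84; next = 83
base 3: 83 = 3^(3 + 1) + 2; at 4: 4^(4 + 1) + 2 = 1026; next = 1025

ω^(ω + 1) + 1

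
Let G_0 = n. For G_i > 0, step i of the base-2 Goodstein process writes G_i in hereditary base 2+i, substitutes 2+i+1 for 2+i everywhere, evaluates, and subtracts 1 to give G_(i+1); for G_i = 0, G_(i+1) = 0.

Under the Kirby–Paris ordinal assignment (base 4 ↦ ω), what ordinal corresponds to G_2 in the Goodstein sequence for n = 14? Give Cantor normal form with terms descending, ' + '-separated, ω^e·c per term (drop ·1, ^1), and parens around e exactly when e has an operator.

[0] 14 ≡ 2^(2 + 1) + 2^2 + 2 (base 2). Lift 3: 111. −1: 110.
[1] 110 ≡ 3^(3 + 1) + 3^3 + 2 (base 3). Lift 4: 1282. −1: 1281.
[2] 1281 ≡ 4^(4 + 1) + 4^4 + 1 (base 4). Lift 5: 18751. −1: 18750.

ω^(ω + 1) + ω^ω + 1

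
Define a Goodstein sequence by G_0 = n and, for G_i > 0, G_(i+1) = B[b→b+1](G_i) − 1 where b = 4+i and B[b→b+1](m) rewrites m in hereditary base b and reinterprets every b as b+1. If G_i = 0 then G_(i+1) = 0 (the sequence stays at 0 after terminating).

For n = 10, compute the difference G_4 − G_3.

0

i=0: 10 = 2·4 + 2 (b=4); 4→5: 2·5 + 2 = 12; 12−1 = 11
i=1: 11 = 2·5 + 1 (b=5); 5→6: 2·6 + 1 = 13; 13−1 = 12
i=2: 12 = 2·6 (b=6); 6→7: 2·7 = 14; 14−1 = 13
i=3: 13 = 7 + 6 (b=7); 7→8: 8 + 6 = 14; 14−1 = 13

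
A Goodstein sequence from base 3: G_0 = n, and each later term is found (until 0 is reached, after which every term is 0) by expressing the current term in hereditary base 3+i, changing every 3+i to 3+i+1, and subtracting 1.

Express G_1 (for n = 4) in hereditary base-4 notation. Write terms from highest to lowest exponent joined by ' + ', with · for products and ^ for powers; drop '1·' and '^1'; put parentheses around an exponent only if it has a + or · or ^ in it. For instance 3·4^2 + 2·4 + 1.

4

step 0: 4 = 3 + 1; sub 4 for 3: 4 + 1; = 5; G_1 = 5−1 = 4
step 1: 4 = 4; sub 5 for 4: 5; = 5; G_2 = 5−1 = 4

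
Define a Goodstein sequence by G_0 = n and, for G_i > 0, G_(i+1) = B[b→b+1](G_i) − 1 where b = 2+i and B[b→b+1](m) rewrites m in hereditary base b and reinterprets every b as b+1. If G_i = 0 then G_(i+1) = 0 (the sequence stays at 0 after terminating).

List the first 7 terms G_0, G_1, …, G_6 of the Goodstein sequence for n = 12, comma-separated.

[0] 12 ≡ 2^(2 + 1) + 2^2 (base 2). Lift 3: 108. −1: 107.
[1] 107 ≡ 3^(3 + 1) + 2·3^2 + 2·3 + 2 (base 3). Lift 4: 1066. −1: 1065.
[2] 1065 ≡ 4^(4 + 1) + 2·4^2 + 2·4 + 1 (base 4). Lift 5: 15686. −1: 15685.
[3] 15685 ≡ 5^(5 + 1) + 2·5^2 + 2·5 (base 5). Lift 6: 280020. −1: 280019.
[4] 280019 ≡ 6^(6 + 1) + 2·6^2 + 6 + 5 (base 6). Lift 7: 5764911. −1: 5764910.
[5] 5764910 ≡ 7^(7 + 1) + 2·7^2 + 7 + 4 (base 7). Lift 8: 134217868. −1: 134217867.

12, 107, 1065, 15685, 280019, 5764910, 134217867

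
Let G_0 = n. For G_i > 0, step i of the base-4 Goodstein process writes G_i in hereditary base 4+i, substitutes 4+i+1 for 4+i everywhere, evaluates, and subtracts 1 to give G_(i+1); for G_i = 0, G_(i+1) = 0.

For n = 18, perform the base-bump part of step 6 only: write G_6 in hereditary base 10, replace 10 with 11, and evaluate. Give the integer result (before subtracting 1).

69

[0] 18 ≡ 4^2 + 2 (base 4). Lift 5: 27. −1: 26.
[1] 26 ≡ 5^2 + 1 (base 5). Lift 6: 37. −1: 36.
[2] 36 ≡ 6^2 (base 6). Lift 7: 49. −1: 48.
[3] 48 ≡ 6·7 + 6 (base 7). Lift 8: 54. −1: 53.
[4] 53 ≡ 6·8 + 5 (base 8). Lift 9: 59. −1: 58.
[5] 58 ≡ 6·9 + 4 (base 9). Lift 10: 64. −1: 63.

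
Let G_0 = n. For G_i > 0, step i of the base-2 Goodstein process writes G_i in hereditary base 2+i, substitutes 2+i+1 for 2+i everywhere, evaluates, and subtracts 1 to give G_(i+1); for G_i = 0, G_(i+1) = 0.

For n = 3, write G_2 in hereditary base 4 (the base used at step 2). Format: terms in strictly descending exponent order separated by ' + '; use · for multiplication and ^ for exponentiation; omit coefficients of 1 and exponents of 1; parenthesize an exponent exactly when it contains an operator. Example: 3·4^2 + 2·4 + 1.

3

G_0 = 3. HB_2(3) = 2 + 1. Bump = 4. G_1 = 3.
G_1 = 3. HB_3(3) = 3. Bump = 4. G_2 = 3.
G_2 = 3. HB_4(3) = 3. Bump = 3. G_3 = 2.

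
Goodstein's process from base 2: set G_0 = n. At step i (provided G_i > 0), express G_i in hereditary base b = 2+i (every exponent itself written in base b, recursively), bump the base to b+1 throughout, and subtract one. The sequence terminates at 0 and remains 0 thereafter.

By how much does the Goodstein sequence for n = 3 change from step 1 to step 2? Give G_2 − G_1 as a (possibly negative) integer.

0

step 0: 3 = 2 + 1; sub 3 for 2: 3 + 1; = 4; G_1 = 4−1 = 3
step 1: 3 = 3; sub 4 for 3: 4; = 4; G_2 = 4−1 = 3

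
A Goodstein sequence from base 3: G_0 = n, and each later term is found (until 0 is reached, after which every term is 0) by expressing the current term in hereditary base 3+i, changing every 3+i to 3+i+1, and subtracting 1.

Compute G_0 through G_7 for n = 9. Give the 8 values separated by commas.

9, 15, 17, 19, 21, 23, 24, 25

G_0 = 9. HB_3(9) = 3^2. Bump = 16. G_1 = 15.
G_1 = 15. HB_4(15) = 3·4 + 3. Bump = 18. G_2 = 17.
G_2 = 17. HB_5(17) = 3·5 + 2. Bump = 20. G_3 = 19.
G_3 = 19. HB_6(19) = 3·6 + 1. Bump = 22. G_4 = 21.
G_4 = 21. HB_7(21) = 3·7. Bump = 24. G_5 = 23.
G_5 = 23. HB_8(23) = 2·8 + 7. Bump = 25. G_6 = 24.
G_6 = 24. HB_9(24) = 2·9 + 6. Bump = 26. G_7 = 25.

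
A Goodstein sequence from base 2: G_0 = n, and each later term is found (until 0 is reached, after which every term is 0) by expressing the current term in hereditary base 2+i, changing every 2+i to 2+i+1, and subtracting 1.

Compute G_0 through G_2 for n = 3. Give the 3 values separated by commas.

3, 3, 3

G_0 = 3. HB_2(3) = 2 + 1. Bump = 4. G_1 = 3.
G_1 = 3. HB_3(3) = 3. Bump = 4. G_2 = 3.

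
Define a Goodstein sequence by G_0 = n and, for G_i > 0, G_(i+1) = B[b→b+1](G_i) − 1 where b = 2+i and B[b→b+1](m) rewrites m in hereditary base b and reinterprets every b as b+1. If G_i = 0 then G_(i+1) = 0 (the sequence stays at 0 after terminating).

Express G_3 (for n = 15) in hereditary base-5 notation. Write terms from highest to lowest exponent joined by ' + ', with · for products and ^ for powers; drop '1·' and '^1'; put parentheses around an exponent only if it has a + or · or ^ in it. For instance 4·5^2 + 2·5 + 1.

5^(5 + 1) + 5^5 + 2

step 0: 15 = 2^(2 + 1) + 2^2 + 2 + 1; sub 3 for 2: 3^(3 + 1) + 3^3 + 3 + 1; = 112; G_1 = 112−1 = 111
step 1: 111 = 3^(3 + 1) + 3^3 + 3; sub 4 for 3: 4^(4 + 1) + 4^4 + 4; = 1284; G_2 = 1284−1 = 1283
step 2: 1283 = 4^(4 + 1) + 4^4 + 3; sub 5 for 4: 5^(5 + 1) + 5^5 + 3; = 18753; G_3 = 18753−1 = 18752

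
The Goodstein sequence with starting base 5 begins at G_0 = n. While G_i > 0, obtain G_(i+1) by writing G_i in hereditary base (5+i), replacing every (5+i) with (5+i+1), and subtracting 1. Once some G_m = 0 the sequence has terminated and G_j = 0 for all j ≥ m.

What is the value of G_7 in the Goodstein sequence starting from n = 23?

41

base 5: 23 = 4·5 + 3; at 6: 4·6 + 3 = 27; next = 26
base 6: 26 = 4·6 + 2; at 7: 4·7 + 2 = 30; next = 29
base 7: 29 = 4·7 + 1; at 8: 4·8 + 1 = 33; next = 32
base 8: 32 = 4·8; at 9: 4·9 = 36; next = 35
base 9: 35 = 3·9 + 8; at 10: 3·10 + 8 = 38; next = 37
base 10: 37 = 3·10 + 7; at 11: 3·11 + 7 = 40; next = 39
base 11: 39 = 3·11 + 6; at 12: 3·12 + 6 = 42; next = 41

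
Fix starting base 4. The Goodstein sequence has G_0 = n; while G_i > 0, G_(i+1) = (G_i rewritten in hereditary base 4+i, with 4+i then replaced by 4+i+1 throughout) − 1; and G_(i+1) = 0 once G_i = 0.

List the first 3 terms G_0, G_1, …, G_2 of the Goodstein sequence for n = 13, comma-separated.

13, 15, 17

13 —HB4→ 3·4 + 1 —bump→ 3·5 + 1 = 16 —(−1)→ 15
15 —HB5→ 3·5 —bump→ 3·6 = 18 —(−1)→ 17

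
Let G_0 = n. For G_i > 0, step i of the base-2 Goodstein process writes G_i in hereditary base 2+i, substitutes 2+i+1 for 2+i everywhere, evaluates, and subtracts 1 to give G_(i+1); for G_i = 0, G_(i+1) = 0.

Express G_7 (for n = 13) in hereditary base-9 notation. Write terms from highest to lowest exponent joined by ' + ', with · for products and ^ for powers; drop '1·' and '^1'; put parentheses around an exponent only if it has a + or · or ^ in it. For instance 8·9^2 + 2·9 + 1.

13 —HB2→ 2^(2 + 1) + 2^2 + 1 —bump→ 3^(3 + 1) + 3^3 + 1 = 109 —(−1)→ 108
108 —HB3→ 3^(3 + 1) + 3^3 —bump→ 4^(4 + 1) + 4^4 = 1280 —(−1)→ 1279
1279 —HB4→ 4^(4 + 1) + 3·4^3 + 3·4^2 + 3·4 + 3 —bump→ 5^(5 + 1) + 3·5^3 + 3·5^2 + 3·5 + 3 = 16093 —(−1)→ 16092
16092 —HB5→ 5^(5 + 1) + 3·5^3 + 3·5^2 + 3·5 + 2 —bump→ 6^(6 + 1) + 3·6^3 + 3·6^2 + 3·6 + 2 = 280712 —(−1)→ 280711
280711 —HB6→ 6^(6 + 1) + 3·6^3 + 3·6^2 + 3·6 + 1 —bump→ 7^(7 + 1) + 3·7^3 + 3·7^2 + 3·7 + 1 = 5765999 —(−1)→ 5765998
5765998 —HB7→ 7^(7 + 1) + 3·7^3 + 3·7^2 + 3·7 —bump→ 8^(8 + 1) + 3·8^3 + 3·8^2 + 3·8 = 134219480 —(−1)→ 134219479
134219479 —HB8→ 8^(8 + 1) + 3·8^3 + 3·8^2 + 2·8 + 7 —bump→ 9^(9 + 1) + 3·9^3 + 3·9^2 + 2·9 + 7 = 3486786856 —(−1)→ 3486786855

9^(9 + 1) + 3·9^3 + 3·9^2 + 2·9 + 6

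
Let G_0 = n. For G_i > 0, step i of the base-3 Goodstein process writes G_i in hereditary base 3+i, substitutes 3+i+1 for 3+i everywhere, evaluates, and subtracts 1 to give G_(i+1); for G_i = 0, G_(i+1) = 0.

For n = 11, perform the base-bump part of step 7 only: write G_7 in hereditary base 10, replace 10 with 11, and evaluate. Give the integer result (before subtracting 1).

56

i=0: 11 = 3^2 + 2 (b=3); 3→4: 4^2 + 2 = 18; 18−1 = 17
i=1: 17 = 4^2 + 1 (b=4); 4→5: 5^2 + 1 = 26; 26−1 = 25
i=2: 25 = 5^2 (b=5); 5→6: 6^2 = 36; 36−1 = 35
i=3: 35 = 5·6 + 5 (b=6); 6→7: 5·7 + 5 = 40; 40−1 = 39
i=4: 39 = 5·7 + 4 (b=7); 7→8: 5·8 + 4 = 44; 44−1 = 43
i=5: 43 = 5·8 + 3 (b=8); 8→9: 5·9 + 3 = 48; 48−1 = 47
i=6: 47 = 5·9 + 2 (b=9); 9→10: 5·10 + 2 = 52; 52−1 = 51
i=7: 51 = 5·10 + 1 (b=10); 10→11: 5·11 + 1 = 56; 56−1 = 55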